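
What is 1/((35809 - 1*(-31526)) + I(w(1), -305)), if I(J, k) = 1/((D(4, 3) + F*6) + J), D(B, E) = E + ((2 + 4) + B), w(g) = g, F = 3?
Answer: 32/2154721 ≈ 1.4851e-5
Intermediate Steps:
D(B, E) = 6 + B + E (D(B, E) = E + (6 + B) = 6 + B + E)
I(J, k) = 1/(31 + J) (I(J, k) = 1/(((6 + 4 + 3) + 3*6) + J) = 1/((13 + 18) + J) = 1/(31 + J))
1/((35809 - 1*(-31526)) + I(w(1), -305)) = 1/((35809 - 1*(-31526)) + 1/(31 + 1)) = 1/((35809 + 31526) + 1/32) = 1/(67335 + 1/32) = 1/(2154721/32) = 32/2154721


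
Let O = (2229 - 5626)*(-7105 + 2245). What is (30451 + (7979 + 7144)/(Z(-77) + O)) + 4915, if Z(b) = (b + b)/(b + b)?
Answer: 583872198209/16509421 ≈ 35366.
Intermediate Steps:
Z(b) = 1 (Z(b) = (2*b)/((2*b)) = (2*b)*(1/(2*b)) = 1)
O = 16509420 (O = -3397*(-4860) = 16509420)
(30451 + (7979 + 7144)/(Z(-77) + O)) + 4915 = (30451 + (7979 + 7144)/(1 + 16509420)) + 4915 = (30451 + 15123/16509421) + 4915 = 502728393994/16509421 + 4915 = 583872198209/16509421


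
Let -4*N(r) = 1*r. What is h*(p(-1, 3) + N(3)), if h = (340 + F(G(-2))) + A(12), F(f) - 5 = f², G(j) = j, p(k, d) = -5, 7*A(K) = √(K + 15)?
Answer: -8027/4 - 69*√3/28 ≈ -2011.0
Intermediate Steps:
A(K) = √(15 + K)/7 (A(K) = √(K + 15)/7 = √(15 + K)/7)
N(r) = -r/4
F(f) = 5 + f²
h = 349 + 3*√3/7 (h = (340 + (5 + (-2)²)) + √(15 + 12)/7 = (340 + (5 + 4)) + √27/7 = (340 + 9) + (3*√3)/7 = 349 + 3*√3/7 ≈ 349.74)
h*(p(-1, 3) + N(3)) = (349 + 3*√3/7)*(-5 - ¼*3) = (349 + 3*√3/7)*(-5 - ¾) = (349 + 3*√3/7)*(-23/4) = -8027/4 - 69*√3/28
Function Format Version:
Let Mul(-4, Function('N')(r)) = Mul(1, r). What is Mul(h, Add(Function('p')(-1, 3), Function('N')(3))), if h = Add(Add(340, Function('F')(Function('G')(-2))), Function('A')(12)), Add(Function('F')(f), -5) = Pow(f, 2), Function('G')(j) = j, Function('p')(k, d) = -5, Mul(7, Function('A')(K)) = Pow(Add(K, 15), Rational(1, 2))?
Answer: Add(Rational(-8027, 4), Mul(Rational(-69, 28), Pow(3, Rational(1, 2)))) ≈ -2011.0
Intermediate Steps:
Function('A')(K) = Mul(Rational(1, 7), Pow(Add(15, K), Rational(1, 2))) (Function('A')(K) = Mul(Rational(1, 7), Pow(Add(K, 15), Rational(1, 2))) = Mul(Rational(1, 7), Pow(Add(15, K), Rational(1, 2))))
Function('N')(r) = Mul(Rational(-1, 4), r) (Function('N')(r) = Mul(Rational(-1, 4), Mul(1, r)) = Mul(Rational(-1, 4), r))
Function('F')(f) = Add(5, Pow(f, 2))
h = Add(349, Mul(Rational(3, 7), Pow(3, Rational(1, 2)))) (h = Add(Add(340, Add(5, Pow(-2, 2))), Mul(Rational(1, 7), Pow(Add(15, 12), Rational(1, 2)))) = Add(Add(340, Add(5, 4)), Mul(Rational(1, 7), Pow(27, Rational(1, 2)))) = Add(Add(340, 9), Mul(Rational(1, 7), Mul(3, Pow(3, Rational(1, 2))))) = Add(349, Mul(Rational(3, 7), Pow(3, Rational(1, 2)))) ≈ 349.74)
Mul(h, Add(Function('p')(-1, 3), Function('N')(3))) = Mul(Add(349, Mul(Rational(3, 7), Pow(3, Rational(1, 2)))), Add(-5, Mul(Rational(-1, 4), 3))) = Mul(Add(349, Mul(Rational(3, 7), Pow(3, Rational(1, 2)))), Add(-5, Rational(-3, 4))) = Mul(Add(349, Mul(Rational(3, 7), Pow(3, Rational(1, 2)))), Rational(-23, 4)) = Add(Rational(-8027, 4), Mul(Rational(-69, 28), Pow(3, Rational(1, 2))))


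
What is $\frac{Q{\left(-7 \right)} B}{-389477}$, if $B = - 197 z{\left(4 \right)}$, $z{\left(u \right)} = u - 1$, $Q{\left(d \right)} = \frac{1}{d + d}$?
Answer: $- \frac{591}{5452678} \approx -0.00010839$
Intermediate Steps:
$Q{\left(d \right)} = \frac{1}{2 d}$
$z{\left(u \right)} = -1 + u$ ($z{\left(u \right)} = u - 1 = -1 + u$)
$B = -591$ ($B = - 197 \left(-1 + 4\right) = \left(-197\right) 3 = -591$)
$\frac{Q{\left(-7 \right)} B}{-389477} = \frac{\frac{1}{2 \left(-7\right)} \left(-591\right)}{-389477} = \frac{1}{2} \left(- \frac{1}{7}\right) \left(-591\right) \left(- \frac{1}{389477}\right) = \left(- \frac{1}{14}\right) \left(-591\right) \left(- \frac{1}{389477}\right) = \frac{591}{14} \left(- \frac{1}{389477}\right) = - \frac{591}{5452678}$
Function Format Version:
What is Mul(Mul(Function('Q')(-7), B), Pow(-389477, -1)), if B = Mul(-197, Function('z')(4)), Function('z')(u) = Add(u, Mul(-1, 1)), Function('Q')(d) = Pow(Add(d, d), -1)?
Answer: Rational(-591, 5452678) ≈ -0.00010839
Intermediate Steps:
Function('Q')(d) = Mul(Rational(1, 2), Pow(d, -1)) (Function('Q')(d) = Pow(Mul(2, d), -1) = Mul(Rational(1, 2), Pow(d, -1)))
Function('z')(u) = Add(-1, u) (Function('z')(u) = Add(u, -1) = Add(-1, u))
B = -591 (B = Mul(-197, Add(-1, 4)) = Mul(-197, 3) = -591)
Mul(Mul(Function('Q')(-7), B), Pow(-389477, -1)) = Mul(Mul(Mul(Rational(1, 2), Pow(-7, -1)), -591), Pow(-389477, -1)) = Mul(Mul(Mul(Rational(1, 2), Rational(-1, 7)), -591), Rational(-1, 389477)) = Mul(Mul(Rational(-1, 14), -591), Rational(-1, 389477)) = Mul(Rational(591, 14), Rational(-1, 389477)) = Rational(-591, 5452678)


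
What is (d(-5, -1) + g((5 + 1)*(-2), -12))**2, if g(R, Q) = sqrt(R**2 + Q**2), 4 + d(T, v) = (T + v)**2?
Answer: 1312 + 768*sqrt(2) ≈ 2398.1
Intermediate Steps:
d(T, v) = -4 + (T + v)**2
g(R, Q) = sqrt(Q**2 + R**2)
(d(-5, -1) + g((5 + 1)*(-2), -12))**2 = ((-4 + (-5 - 1)**2) + sqrt((-12)**2 + ((5 + 1)*(-2))**2))**2 = ((-4 + (-6)**2) + sqrt(144 + (6*(-2))**2))**2 = ((-4 + 36) + sqrt(144 + (-12)**2))**2 = (32 + sqrt(144 + 144))**2 = (32 + sqrt(288))**2 = (32 + 12*sqrt(2))**2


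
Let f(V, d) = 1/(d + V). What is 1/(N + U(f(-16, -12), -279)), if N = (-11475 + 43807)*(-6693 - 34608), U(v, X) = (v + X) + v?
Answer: -14/18694818955 ≈ -7.4887e-10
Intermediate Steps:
f(V, d) = 1/(V + d)
U(v, X) = X + 2*v (U(v, X) = (X + v) + v = X + 2*v)
N = -1335343932 (N = 32332*(-41301) = -1335343932)
1/(N + U(f(-16, -12), -279)) = 1/(-1335343932 + (-279 + 2/(-16 - 12))) = 1/(-1335343932 + (-279 + 2/(-28))) = 1/(-1335343932 + (-279 + 2*(-1/28))) = 1/(-1335343932 + (-279 - 1/14)) = 1/(-1335343932 - 3907/14) = 1/(-18694818955/14) = -14/18694818955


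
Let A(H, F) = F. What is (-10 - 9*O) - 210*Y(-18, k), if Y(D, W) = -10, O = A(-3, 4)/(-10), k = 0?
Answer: 10468/5 ≈ 2093.6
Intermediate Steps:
O = -2/5 (O = 4/(-10) = 4*(-1/10) = -2/5 ≈ -0.40000)
(-10 - 9*O) - 210*Y(-18, k) = (-10 - 9*(-2/5)) - 210*(-10) = (-10 + 18/5) + 2100 = -32/5 + 2100 = 10468/5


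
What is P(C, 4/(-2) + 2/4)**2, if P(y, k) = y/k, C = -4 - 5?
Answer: 36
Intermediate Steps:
C = -9
P(C, 4/(-2) + 2/4)**2 = (-9/(4/(-2) + 2/4))**2 = (-9/(4*(-1/2) + 2*(1/4)))**2 = (-9/(-2 + 1/2))**2 = (-9/(-3/2))**2 = (-9*(-2/3))**2 = 6**2 = 36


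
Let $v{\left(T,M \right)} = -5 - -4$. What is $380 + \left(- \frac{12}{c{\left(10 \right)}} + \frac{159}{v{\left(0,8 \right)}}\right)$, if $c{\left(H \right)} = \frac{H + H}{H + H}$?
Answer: $209$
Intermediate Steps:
$v{\left(T,M \right)} = -1$ ($v{\left(T,M \right)} = -5 + 4 = -1$)
$c{\left(H \right)} = 1$ ($c{\left(H \right)} = \frac{2 H}{2 H} = 2 H \frac{1}{2 H} = 1$)
$380 + \left(- \frac{12}{c{\left(10 \right)}} + \frac{159}{v{\left(0,8 \right)}}\right) = 380 + \left(- \frac{12}{1} + \frac{159}{-1}\right) = 380 + \left(\left(-12\right) 1 + 159 \left(-1\right)\right) = 380 - 171 = 209$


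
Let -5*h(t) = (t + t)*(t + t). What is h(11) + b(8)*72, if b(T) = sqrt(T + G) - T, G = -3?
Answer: -3364/5 + 72*sqrt(5) ≈ -511.80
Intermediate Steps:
h(t) = -4*t**2/5 (h(t) = -(t + t)*(t + t)/5 = -2*t*2*t/5 = -4*t**2/5)
b(T) = sqrt(-3 + T) - T (b(T) = sqrt(T - 3) - T = sqrt(-3 + T) - T)
h(11) + b(8)*72 = -4/5*11**2 + (sqrt(-3 + 8) - 1*8)*72 = -4/5*121 + (sqrt(5) - 8)*72 = -484/5 + (-8 + sqrt(5))*72 = -484/5 + (-576 + 72*sqrt(5)) = -3364/5 + 72*sqrt(5)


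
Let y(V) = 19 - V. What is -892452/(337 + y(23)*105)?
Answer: 892452/83 ≈ 10752.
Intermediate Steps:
-892452/(337 + y(23)*105) = -892452/(337 + (19 - 1*23)*105) = -892452/(337 + (19 - 23)*105) = -892452/(337 - 4*105) = -892452/(337 - 420) = -892452/(-83) = -892452*(-1/83) = 892452/83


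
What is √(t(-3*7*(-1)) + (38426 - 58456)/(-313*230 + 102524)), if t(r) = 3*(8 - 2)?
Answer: √4042564197/15267 ≈ 4.1646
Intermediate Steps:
t(r) = 18 (t(r) = 3*6 = 18)
√(t(-3*7*(-1)) + (38426 - 58456)/(-313*230 + 102524)) = √(18 + (38426 - 58456)/(-313*230 + 102524)) = √(18 - 20030/(-71990 + 102524)) = √(18 - 20030/30534) = √(18 - 20030*1/30534) = √(18 - 10015/15267) = √(264791/15267) = √4042564197/15267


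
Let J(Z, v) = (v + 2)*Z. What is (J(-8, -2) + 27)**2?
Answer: 729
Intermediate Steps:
J(Z, v) = Z*(2 + v) (J(Z, v) = (2 + v)*Z = Z*(2 + v))
(J(-8, -2) + 27)**2 = (-8*(2 - 2) + 27)**2 = (-8*0 + 27)**2 = (0 + 27)**2 = 27**2 = 729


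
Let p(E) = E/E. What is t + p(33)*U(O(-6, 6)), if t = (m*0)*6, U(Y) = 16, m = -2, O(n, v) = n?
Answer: 16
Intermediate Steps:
p(E) = 1
t = 0 (t = -2*0*6 = 0*6 = 0)
t + p(33)*U(O(-6, 6)) = 0 + 1*16 = 0 + 16 = 16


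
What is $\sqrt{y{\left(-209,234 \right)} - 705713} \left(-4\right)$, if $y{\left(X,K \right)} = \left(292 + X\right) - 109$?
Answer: $- 4 i \sqrt{705739} \approx - 3360.3 i$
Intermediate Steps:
$y{\left(X,K \right)} = 183 + X$
$\sqrt{y{\left(-209,234 \right)} - 705713} \left(-4\right) = \sqrt{\left(183 - 209\right) - 705713} \left(-4\right) = \sqrt{-26 - 705713} \left(-4\right) = \sqrt{-705739} \left(-4\right) = i \sqrt{705739} \left(-4\right) = - 4 i \sqrt{705739}$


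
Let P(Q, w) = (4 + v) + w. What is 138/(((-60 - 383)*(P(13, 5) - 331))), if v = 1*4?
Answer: 23/23479 ≈ 0.00097960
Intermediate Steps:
v = 4
P(Q, w) = 8 + w (P(Q, w) = (4 + 4) + w = 8 + w)
138/(((-60 - 383)*(P(13, 5) - 331))) = 138/(((-60 - 383)*((8 + 5) - 331))) = 138/((-443*(13 - 331))) = 138/((-443*(-318))) = 138/140874 = 138*(1/140874) = 23/23479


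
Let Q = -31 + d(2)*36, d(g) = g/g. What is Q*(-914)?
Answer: -4570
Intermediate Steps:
d(g) = 1
Q = 5 (Q = -31 + 1*36 = -31 + 36 = 5)
Q*(-914) = 5*(-914) = -4570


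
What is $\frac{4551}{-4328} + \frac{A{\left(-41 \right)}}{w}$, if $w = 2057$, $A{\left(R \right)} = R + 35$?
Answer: $- \frac{9387375}{8902696} \approx -1.0544$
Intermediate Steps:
$A{\left(R \right)} = 35 + R$
$\frac{4551}{-4328} + \frac{A{\left(-41 \right)}}{w} = \frac{4551}{-4328} + \frac{35 - 41}{2057} = 4551 \left(- \frac{1}{4328}\right) - \frac{6}{2057} = - \frac{4551}{4328} - \frac{6}{2057} = - \frac{9387375}{8902696}$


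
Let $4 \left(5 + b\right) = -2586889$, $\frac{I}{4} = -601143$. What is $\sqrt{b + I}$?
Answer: $\frac{3 i \sqrt{1356133}}{2} \approx 1746.8 i$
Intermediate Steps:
$I = -2404572$ ($I = 4 \left(-601143\right) = -2404572$)
$b = - \frac{2586909}{4}$ ($b = -5 + \frac{1}{4} \left(-2586889\right) = -5 - \frac{2586889}{4} = - \frac{2586909}{4} \approx -6.4673 \cdot 10^{5}$)
$\sqrt{b + I} = \sqrt{- \frac{2586909}{4} - 2404572} = \sqrt{- \frac{12205197}{4}} = \frac{3 i \sqrt{1356133}}{2}$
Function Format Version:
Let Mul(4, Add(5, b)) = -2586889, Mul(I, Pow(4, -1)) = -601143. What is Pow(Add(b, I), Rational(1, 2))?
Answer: Mul(Rational(3, 2), I, Pow(1356133, Rational(1, 2))) ≈ Mul(1746.8, I)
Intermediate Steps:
I = -2404572 (I = Mul(4, -601143) = -2404572)
b = Rational(-2586909, 4) (b = Add(-5, Mul(Rational(1, 4), -2586889)) = Add(-5, Rational(-2586889, 4)) = Rational(-2586909, 4) ≈ -6.4673e+5)
Pow(Add(b, I), Rational(1, 2)) = Pow(Add(Rational(-2586909, 4), -2404572), Rational(1, 2)) = Pow(Rational(-12205197, 4), Rational(1, 2)) = Mul(Rational(3, 2), I, Pow(1356133, Rational(1, 2)))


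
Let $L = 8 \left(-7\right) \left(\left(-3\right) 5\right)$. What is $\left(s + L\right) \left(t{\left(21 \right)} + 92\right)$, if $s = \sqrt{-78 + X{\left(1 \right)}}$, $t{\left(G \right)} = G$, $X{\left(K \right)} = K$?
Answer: $94920 + 113 i \sqrt{77} \approx 94920.0 + 991.57 i$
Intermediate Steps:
$L = 840$ ($L = \left(-56\right) \left(-15\right) = 840$)
$s = i \sqrt{77}$ ($s = \sqrt{-78 + 1} = \sqrt{-77} = i \sqrt{77} \approx 8.775 i$)
$\left(s + L\right) \left(t{\left(21 \right)} + 92\right) = \left(i \sqrt{77} + 840\right) \left(21 + 92\right) = \left(840 + i \sqrt{77}\right) 113 = 94920 + 113 i \sqrt{77}$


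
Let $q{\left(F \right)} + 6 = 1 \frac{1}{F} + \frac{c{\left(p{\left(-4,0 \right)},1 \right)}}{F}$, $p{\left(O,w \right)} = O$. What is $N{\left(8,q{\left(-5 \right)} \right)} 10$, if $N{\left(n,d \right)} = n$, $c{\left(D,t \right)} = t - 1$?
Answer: $80$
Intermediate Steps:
$c{\left(D,t \right)} = -1 + t$ ($c{\left(D,t \right)} = t - 1 = -1 + t$)
$q{\left(F \right)} = -6 + \frac{1}{F}$ ($q{\left(F \right)} = -6 + \left(1 \frac{1}{F} + \frac{-1 + 1}{F}\right) = -6 + \left(\frac{1}{F} + \frac{0}{F}\right) = -6 + \left(\frac{1}{F} + 0\right) = -6 + \frac{1}{F}$)
$N{\left(8,q{\left(-5 \right)} \right)} 10 = 8 \cdot 10 = 80$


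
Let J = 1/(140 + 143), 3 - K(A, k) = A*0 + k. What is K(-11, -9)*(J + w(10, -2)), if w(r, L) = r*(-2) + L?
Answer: -74700/283 ≈ -263.96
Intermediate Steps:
w(r, L) = L - 2*r (w(r, L) = -2*r + L = L - 2*r)
K(A, k) = 3 - k (K(A, k) = 3 - (A*0 + k) = 3 - (0 + k) = 3 - k)
J = 1/283 ≈ 0.0035336
K(-11, -9)*(J + w(10, -2)) = (3 - 1*(-9))*(1/283 + (-2 - 2*10)) = (3 + 9)*(1/283 + (-2 - 20)) = 12*(1/283 - 22) = 12*(-6225/283) = -74700/283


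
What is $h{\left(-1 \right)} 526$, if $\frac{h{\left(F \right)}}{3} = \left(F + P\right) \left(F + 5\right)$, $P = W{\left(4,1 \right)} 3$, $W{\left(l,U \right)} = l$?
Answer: $69432$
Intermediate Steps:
$P = 12$ ($P = 4 \cdot 3 = 12$)
$h{\left(F \right)} = 3 \left(5 + F\right) \left(12 + F\right)$ ($h{\left(F \right)} = 3 \left(F + 12\right) \left(F + 5\right) = 3 \left(12 + F\right) \left(5 + F\right) = 3 \left(5 + F\right) \left(12 + F\right)$)
$h{\left(-1 \right)} 526 = \left(180 + 3 \left(-1\right)^{2} + 51 \left(-1\right)\right) 526 = \left(180 + 3 \cdot 1 - 51\right) 526 = \left(180 + 3 - 51\right) 526 = 132 \cdot 526 = 69432$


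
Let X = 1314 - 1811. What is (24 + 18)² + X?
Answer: 1267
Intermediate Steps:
X = -497
(24 + 18)² + X = (24 + 18)² - 497 = 42² - 497 = 1764 - 497 = 1267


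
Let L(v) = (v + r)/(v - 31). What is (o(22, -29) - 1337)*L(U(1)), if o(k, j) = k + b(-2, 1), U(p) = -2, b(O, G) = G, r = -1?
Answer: -1314/11 ≈ -119.45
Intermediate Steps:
o(k, j) = 1 + k (o(k, j) = k + 1 = 1 + k)
L(v) = (-1 + v)/(-31 + v) (L(v) = (v - 1)/(v - 31) = (-1 + v)/(-31 + v))
(o(22, -29) - 1337)*L(U(1)) = ((1 + 22) - 1337)*((-1 - 2)/(-31 - 2)) = (23 - 1337)*(-3/(-33)) = -(-438)*(-3)/11 = -1314*1/11 = -1314/11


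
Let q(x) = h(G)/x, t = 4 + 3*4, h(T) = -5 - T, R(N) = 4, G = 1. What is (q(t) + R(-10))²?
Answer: 841/64 ≈ 13.141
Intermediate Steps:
t = 16 (t = 4 + 12 = 16)
q(x) = -6/x (q(x) = (-5 - 1*1)/x = (-5 - 1)/x = -6/x)
(q(t) + R(-10))² = (-6/16 + 4)² = (-6*1/16 + 4)² = (-3/8 + 4)² = (29/8)² = 841/64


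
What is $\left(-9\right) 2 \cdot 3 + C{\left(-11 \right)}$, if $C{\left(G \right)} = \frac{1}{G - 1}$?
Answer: $- \frac{649}{12} \approx -54.083$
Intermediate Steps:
$C{\left(G \right)} = \frac{1}{-1 + G}$
$\left(-9\right) 2 \cdot 3 + C{\left(-11 \right)} = \left(-9\right) 2 \cdot 3 + \frac{1}{-1 - 11} = \left(-18\right) 3 + \frac{1}{-12} = -54 - \frac{1}{12} = - \frac{649}{12}$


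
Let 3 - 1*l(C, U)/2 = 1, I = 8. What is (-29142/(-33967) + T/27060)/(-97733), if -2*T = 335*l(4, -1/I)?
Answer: -76582463/8983099570566 ≈ -8.5252e-6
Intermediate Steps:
l(C, U) = 4 (l(C, U) = 6 - 2*1 = 6 - 2 = 4)
T = -670 (T = -335*4/2 = -1/2*1340 = -670)
(-29142/(-33967) + T/27060)/(-97733) = (-29142/(-33967) - 670/27060)/(-97733) = (-29142*(-1/33967) - 670*1/27060)*(-1/97733) = (29142/33967 - 67/2706)*(-1/97733) = (76582463/91914702)*(-1/97733) = -76582463/8983099570566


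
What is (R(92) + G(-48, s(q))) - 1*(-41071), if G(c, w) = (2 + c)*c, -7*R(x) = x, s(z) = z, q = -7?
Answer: 302861/7 ≈ 43266.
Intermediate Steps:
R(x) = -x/7
G(c, w) = c*(2 + c)
(R(92) + G(-48, s(q))) - 1*(-41071) = (-⅐*92 - 48*(2 - 48)) - 1*(-41071) = (-92/7 - 48*(-46)) + 41071 = (-92/7 + 2208) + 41071 = 15364/7 + 41071 = 302861/7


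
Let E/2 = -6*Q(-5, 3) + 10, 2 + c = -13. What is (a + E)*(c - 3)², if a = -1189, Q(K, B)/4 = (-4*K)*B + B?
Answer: -1358532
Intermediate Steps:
c = -15 (c = -2 - 13 = -15)
Q(K, B) = 4*B - 16*B*K (Q(K, B) = 4*((-4*K)*B + B) = 4*(-4*B*K + B) = 4*(B - 4*B*K) = 4*B - 16*B*K)
E = -3004 (E = 2*(-24*3*(1 - 4*(-5)) + 10) = 2*(-24*3*(1 + 20) + 10) = 2*(-24*3*21 + 10) = 2*(-6*252 + 10) = 2*(-1512 + 10) = 2*(-1502) = -3004)
(a + E)*(c - 3)² = (-1189 - 3004)*(-15 - 3)² = -4193*(-18)² = -4193*324 = -1358532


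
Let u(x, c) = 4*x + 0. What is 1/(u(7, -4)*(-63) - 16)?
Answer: -1/1780 ≈ -0.00056180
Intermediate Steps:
u(x, c) = 4*x
1/(u(7, -4)*(-63) - 16) = 1/((4*7)*(-63) - 16) = 1/(28*(-63) - 16) = 1/(-1764 - 16) = 1/(-1780) = -1/1780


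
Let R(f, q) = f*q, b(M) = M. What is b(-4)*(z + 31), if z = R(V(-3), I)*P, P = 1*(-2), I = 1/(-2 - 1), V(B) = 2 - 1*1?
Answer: -380/3 ≈ -126.67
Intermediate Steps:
V(B) = 1 (V(B) = 2 - 1 = 1)
I = -⅓ (I = 1/(-3) = -⅓ ≈ -0.33333)
P = -2
z = ⅔ (z = (1*(-⅓))*(-2) = -⅓*(-2) = ⅔ ≈ 0.66667)
b(-4)*(z + 31) = -4*(⅔ + 31) = -4*95/3 = -380/3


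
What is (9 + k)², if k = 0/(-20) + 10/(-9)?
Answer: 5041/81 ≈ 62.235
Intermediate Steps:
k = -10/9 (k = 0*(-1/20) + 10*(-⅑) = 0 - 10/9 = -10/9 ≈ -1.1111)
(9 + k)² = (9 - 10/9)² = (71/9)² = 5041/81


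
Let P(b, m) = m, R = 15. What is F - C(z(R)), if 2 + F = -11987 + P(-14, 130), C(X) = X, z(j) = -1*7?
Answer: -11852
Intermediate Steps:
z(j) = -7
F = -11859 (F = -2 + (-11987 + 130) = -2 - 11857 = -11859)
F - C(z(R)) = -11859 - 1*(-7) = -11859 + 7 = -11852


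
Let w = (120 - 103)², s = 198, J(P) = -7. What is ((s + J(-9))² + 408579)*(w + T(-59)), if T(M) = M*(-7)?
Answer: 312432120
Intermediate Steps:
T(M) = -7*M
w = 289 (w = 17² = 289)
((s + J(-9))² + 408579)*(w + T(-59)) = ((198 - 7)² + 408579)*(289 - 7*(-59)) = (191² + 408579)*(289 + 413) = (36481 + 408579)*702 = 445060*702 = 312432120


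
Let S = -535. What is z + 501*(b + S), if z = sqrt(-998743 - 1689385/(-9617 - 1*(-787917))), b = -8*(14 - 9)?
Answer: -288075 + I*sqrt(6049907759796155)/77830 ≈ -2.8808e+5 + 999.37*I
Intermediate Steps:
b = -40 (b = -8*5 = -40)
z = I*sqrt(6049907759796155)/77830 (z = sqrt(-998743 - 1689385/(-9617 + 787917)) = sqrt(-998743 - 1689385/778300) = sqrt(-998743 - 1689385*1/778300) = sqrt(-998743 - 337877/155660) = sqrt(-155464673257/155660) = I*sqrt(6049907759796155)/77830 ≈ 999.37*I)
z + 501*(b + S) = I*sqrt(6049907759796155)/77830 + 501*(-40 - 535) = I*sqrt(6049907759796155)/77830 + 501*(-575) = I*sqrt(6049907759796155)/77830 - 288075 = -288075 + I*sqrt(6049907759796155)/77830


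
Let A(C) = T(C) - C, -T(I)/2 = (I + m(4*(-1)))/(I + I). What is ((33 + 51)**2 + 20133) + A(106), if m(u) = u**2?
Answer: 1435338/53 ≈ 27082.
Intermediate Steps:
T(I) = -(16 + I)/I (T(I) = -2*(I + (4*(-1))**2)/(I + I) = -2*(I + (-4)**2)/(2*I) = -2*(I + 16)*1/(2*I) = -2*(16 + I)*1/(2*I) = -(16 + I)/I)
A(C) = -C + (-16 - C)/C (A(C) = (-16 - C)/C - C = -C + (-16 - C)/C)
((33 + 51)**2 + 20133) + A(106) = ((33 + 51)**2 + 20133) + (-1 - 1*106 - 16/106) = (84**2 + 20133) + (-1 - 106 - 16*1/106) = (7056 + 20133) + (-1 - 106 - 8/53) = 27189 - 5679/53 = 1435338/53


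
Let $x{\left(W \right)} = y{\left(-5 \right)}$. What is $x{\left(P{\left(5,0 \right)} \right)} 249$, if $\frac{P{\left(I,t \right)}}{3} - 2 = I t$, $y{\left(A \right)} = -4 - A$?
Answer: $249$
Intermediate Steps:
$P{\left(I,t \right)} = 6 + 3 I t$
$x{\left(W \right)} = 1$ ($x{\left(W \right)} = -4 - -5 = -4 + 5 = 1$)
$x{\left(P{\left(5,0 \right)} \right)} 249 = 1 \cdot 249 = 249$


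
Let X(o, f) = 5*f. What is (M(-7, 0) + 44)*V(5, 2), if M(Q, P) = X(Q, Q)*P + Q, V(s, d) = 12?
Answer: 444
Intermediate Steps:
M(Q, P) = Q + 5*P*Q (M(Q, P) = (5*Q)*P + Q = 5*P*Q + Q = Q + 5*P*Q)
(M(-7, 0) + 44)*V(5, 2) = (-7*(1 + 5*0) + 44)*12 = (-7*(1 + 0) + 44)*12 = (-7*1 + 44)*12 = (-7 + 44)*12 = 37*12 = 444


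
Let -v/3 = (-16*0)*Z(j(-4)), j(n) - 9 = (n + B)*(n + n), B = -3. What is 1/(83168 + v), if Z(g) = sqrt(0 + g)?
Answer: 1/83168 ≈ 1.2024e-5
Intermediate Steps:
j(n) = 9 + 2*n*(-3 + n) (j(n) = 9 + (n - 3)*(n + n) = 9 + (-3 + n)*(2*n) = 9 + 2*n*(-3 + n))
Z(g) = sqrt(g)
v = 0 (v = -3*(-16*0)*sqrt(9 - 6*(-4) + 2*(-4)**2) = -0*sqrt(9 + 24 + 2*16) = -0*sqrt(9 + 24 + 32) = -0*sqrt(65) = -3*0 = 0)
1/(83168 + v) = 1/(83168 + 0) = 1/83168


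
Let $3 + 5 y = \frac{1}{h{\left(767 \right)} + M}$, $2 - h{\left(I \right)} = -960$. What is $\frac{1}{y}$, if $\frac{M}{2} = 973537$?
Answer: $- \frac{9740180}{5844107} \approx -1.6667$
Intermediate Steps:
$M = 1947074$ ($M = 2 \cdot 973537 = 1947074$)
$h{\left(I \right)} = 962$ ($h{\left(I \right)} = 2 - -960 = 2 + 960 = 962$)
$y = - \frac{5844107}{9740180}$ ($y = - \frac{3}{5} + \frac{1}{5 \left(962 + 1947074\right)} = - \frac{3}{5} + \frac{1}{5 \cdot 1948036} = - \frac{3}{5} + \frac{1}{5} \cdot \frac{1}{1948036} = - \frac{3}{5} + \frac{1}{9740180} = - \frac{5844107}{9740180} \approx -0.6$)
$\frac{1}{y} = \frac{1}{- \frac{5844107}{9740180}} = - \frac{9740180}{5844107}$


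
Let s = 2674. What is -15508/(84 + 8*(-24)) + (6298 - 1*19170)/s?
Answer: 5009777/36099 ≈ 138.78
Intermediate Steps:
-15508/(84 + 8*(-24)) + (6298 - 1*19170)/s = -15508/(84 + 8*(-24)) + (6298 - 1*19170)/2674 = -15508/(84 - 192) + (6298 - 19170)*(1/2674) = -15508/(-108) - 12872*1/2674 = -15508*(-1/108) - 6436/1337 = 3877/27 - 6436/1337 = 5009777/36099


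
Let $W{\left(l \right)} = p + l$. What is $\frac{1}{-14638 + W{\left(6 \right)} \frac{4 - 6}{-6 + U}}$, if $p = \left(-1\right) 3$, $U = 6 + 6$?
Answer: $- \frac{1}{14639} \approx -6.8311 \cdot 10^{-5}$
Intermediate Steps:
$U = 12$
$p = -3$
$W{\left(l \right)} = -3 + l$
$\frac{1}{-14638 + W{\left(6 \right)} \frac{4 - 6}{-6 + U}} = \frac{1}{-14638 + \left(-3 + 6\right) \frac{4 - 6}{-6 + 12}} = \frac{1}{-14638 + 3 \cdot \frac{1}{6} \left(-2\right)} = \frac{1}{-14638 + 3 \left(- \frac{1}{3}\right)} = \frac{1}{-14638 - 1} = \frac{1}{-14639} = - \frac{1}{14639}$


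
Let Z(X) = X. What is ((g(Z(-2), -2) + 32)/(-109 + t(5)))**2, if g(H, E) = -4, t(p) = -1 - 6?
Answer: 49/841 ≈ 0.058264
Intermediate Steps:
t(p) = -7
((g(Z(-2), -2) + 32)/(-109 + t(5)))**2 = ((-4 + 32)/(-109 - 7))**2 = (28/(-116))**2 = (28*(-1/116))**2 = (-7/29)**2 = 49/841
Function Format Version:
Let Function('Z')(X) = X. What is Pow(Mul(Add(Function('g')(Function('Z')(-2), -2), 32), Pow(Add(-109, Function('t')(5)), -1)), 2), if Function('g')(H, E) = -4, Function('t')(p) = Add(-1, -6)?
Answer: Rational(49, 841) ≈ 0.058264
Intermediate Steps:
Function('t')(p) = -7
Pow(Mul(Add(Function('g')(Function('Z')(-2), -2), 32), Pow(Add(-109, Function('t')(5)), -1)), 2) = Pow(Mul(Add(-4, 32), Pow(Add(-109, -7), -1)), 2) = Pow(Mul(28, Pow(-116, -1)), 2) = Pow(Mul(28, Rational(-1, 116)), 2) = Pow(Rational(-7, 29), 2) = Rational(49, 841)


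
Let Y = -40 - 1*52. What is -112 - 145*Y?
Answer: 13228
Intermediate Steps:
Y = -92 (Y = -40 - 52 = -92)
-112 - 145*Y = -112 - 145*(-92) = -112 + 13340 = 13228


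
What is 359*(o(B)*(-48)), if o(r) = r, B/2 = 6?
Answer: -206784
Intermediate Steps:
B = 12 (B = 2*6 = 12)
359*(o(B)*(-48)) = 359*(12*(-48)) = 359*(-576) = -206784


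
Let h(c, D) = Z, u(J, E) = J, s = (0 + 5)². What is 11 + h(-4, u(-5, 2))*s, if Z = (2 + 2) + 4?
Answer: 211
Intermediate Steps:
s = 25 (s = 5² = 25)
Z = 8 (Z = 4 + 4 = 8)
h(c, D) = 8
11 + h(-4, u(-5, 2))*s = 11 + 8*25 = 11 + 200 = 211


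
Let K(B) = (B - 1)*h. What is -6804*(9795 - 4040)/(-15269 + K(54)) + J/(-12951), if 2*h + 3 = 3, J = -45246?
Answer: 169271142398/65916273 ≈ 2568.0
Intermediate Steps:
h = 0 (h = -3/2 + (½)*3 = -3/2 + 3/2 = 0)
K(B) = 0 (K(B) = (B - 1)*0 = (-1 + B)*0 = 0)
-6804*(9795 - 4040)/(-15269 + K(54)) + J/(-12951) = -6804*(9795 - 4040)/(-15269 + 0) - 45246/(-12951) = -6804/((-15269/5755)) - 45246*(-1/12951) = -6804/((-15269*1/5755)) + 15082/4317 = -6804/(-15269/5755) + 15082/4317 = -6804*(-5755/15269) + 15082/4317 = 39157020/15269 + 15082/4317 = 169271142398/65916273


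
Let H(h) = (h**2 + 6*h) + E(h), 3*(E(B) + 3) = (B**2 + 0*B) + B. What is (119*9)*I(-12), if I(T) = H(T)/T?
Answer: -40341/4 ≈ -10085.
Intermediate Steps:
E(B) = -3 + B/3 + B**2/3 (E(B) = -3 + ((B**2 + 0*B) + B)/3 = -3 + ((B**2 + 0) + B)/3 = -3 + (B**2 + B)/3 = -3 + (B + B**2)/3 = -3 + (B/3 + B**2/3) = -3 + B/3 + B**2/3)
H(h) = -3 + 4*h**2/3 + 19*h/3 (H(h) = (h**2 + 6*h) + (-3 + h/3 + h**2/3) = -3 + 4*h**2/3 + 19*h/3)
I(T) = (-3 + 4*T**2/3 + 19*T/3)/T
(119*9)*I(-12) = (119*9)*(19/3 - 3/(-12) + (4/3)*(-12)) = 1071*(19/3 - 3*(-1/12) - 16) = 1071*(19/3 + 1/4 - 16) = 1071*(-113/12) = -40341/4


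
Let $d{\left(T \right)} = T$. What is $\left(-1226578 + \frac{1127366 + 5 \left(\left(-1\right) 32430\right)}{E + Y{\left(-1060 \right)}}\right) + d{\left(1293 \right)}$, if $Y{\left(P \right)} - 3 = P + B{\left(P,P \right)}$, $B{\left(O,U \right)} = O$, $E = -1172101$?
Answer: $- \frac{23205688183}{18939} \approx -1.2253 \cdot 10^{6}$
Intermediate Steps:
$Y{\left(P \right)} = 3 + 2 P$ ($Y{\left(P \right)} = 3 + \left(P + P\right) = 3 + 2 P$)
$\left(-1226578 + \frac{1127366 + 5 \left(\left(-1\right) 32430\right)}{E + Y{\left(-1060 \right)}}\right) + d{\left(1293 \right)} = \left(-1226578 + \frac{1127366 + 5 \left(\left(-1\right) 32430\right)}{-1172101 + \left(3 + 2 \left(-1060\right)\right)}\right) + 1293 = \left(-1226578 + \frac{1127366 + 5 \left(-32430\right)}{-1172101 + \left(3 - 2120\right)}\right) + 1293 = \left(-1226578 + \frac{1127366 - 162150}{-1172101 - 2117}\right) + 1293 = \left(-1226578 + \frac{965216}{-1174218}\right) + 1293 = \left(-1226578 + 965216 \left(- \frac{1}{1174218}\right)\right) + 1293 = \left(-1226578 - \frac{15568}{18939}\right) + 1293 = - \frac{23230176310}{18939} + 1293 = - \frac{23205688183}{18939}$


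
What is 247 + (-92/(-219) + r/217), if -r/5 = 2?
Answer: 11755955/47523 ≈ 247.37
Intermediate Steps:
r = -10 (r = -5*2 = -10)
247 + (-92/(-219) + r/217) = 247 + (-92/(-219) - 10/217) = 247 + (-92*(-1/219) - 10*1/217) = 247 + (92/219 - 10/217) = 247 + 17774/47523 = 11755955/47523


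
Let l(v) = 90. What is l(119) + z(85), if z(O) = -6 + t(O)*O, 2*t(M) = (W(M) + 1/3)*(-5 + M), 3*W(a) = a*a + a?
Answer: 8285884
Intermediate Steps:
W(a) = a/3 + a²/3 (W(a) = (a*a + a)/3 = (a² + a)/3 = (a + a²)/3 = a/3 + a²/3)
t(M) = (-5 + M)*(⅓ + M*(1 + M)/3)/2 (t(M) = ((M*(1 + M)/3 + 1/3)*(-5 + M))/2 = ((M*(1 + M)/3 + ⅓)*(-5 + M))/2 = ((⅓ + M*(1 + M)/3)*(-5 + M))/2 = ((-5 + M)*(⅓ + M*(1 + M)/3))/2 = (-5 + M)*(⅓ + M*(1 + M)/3)/2)
z(O) = -6 + O*(-⅚ - 2*O/3 - 2*O²/3 + O³/6) (z(O) = -6 + (-⅚ - 2*O/3 - 2*O²/3 + O³/6)*O = -6 + O*(-⅚ - 2*O/3 - 2*O²/3 + O³/6))
l(119) + z(85) = 90 + (-6 - ⅚*85 - ⅔*85² - ⅔*85³ + (⅙)*85⁴) = 90 + (-6 - 425/6 - ⅔*7225 - ⅔*614125 + (⅙)*52200625) = 90 + (-6 - 425/6 - 14450/3 - 1228250/3 + 52200625/6) = 90 + 8285794 = 8285884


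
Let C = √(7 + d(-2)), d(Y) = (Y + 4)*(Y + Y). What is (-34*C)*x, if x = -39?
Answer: 1326*I ≈ 1326.0*I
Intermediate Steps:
d(Y) = 2*Y*(4 + Y) (d(Y) = (4 + Y)*(2*Y) = 2*Y*(4 + Y))
C = I (C = √(7 + 2*(-2)*(4 - 2)) = √(7 + 2*(-2)*2) = √(7 - 8) = √(-1) = I ≈ 1.0*I)
(-34*C)*x = -34*I*(-39) = 1326*I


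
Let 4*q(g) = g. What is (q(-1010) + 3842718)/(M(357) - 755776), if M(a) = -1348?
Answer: -7684931/1514248 ≈ -5.0751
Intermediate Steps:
q(g) = g/4
(q(-1010) + 3842718)/(M(357) - 755776) = ((1/4)*(-1010) + 3842718)/(-1348 - 755776) = (-505/2 + 3842718)/(-757124) = (7684931/2)*(-1/757124) = -7684931/1514248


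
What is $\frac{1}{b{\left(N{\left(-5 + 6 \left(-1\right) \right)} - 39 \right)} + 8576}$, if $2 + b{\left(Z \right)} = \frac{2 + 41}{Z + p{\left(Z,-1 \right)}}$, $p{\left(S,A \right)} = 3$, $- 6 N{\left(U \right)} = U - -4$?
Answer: $\frac{209}{1791708} \approx 0.00011665$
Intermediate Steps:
$N{\left(U \right)} = - \frac{2}{3} - \frac{U}{6}$ ($N{\left(U \right)} = - \frac{U - -4}{6} = - \frac{U + 4}{6} = - \frac{4 + U}{6} = - \frac{2}{3} - \frac{U}{6}$)
$b{\left(Z \right)} = -2 + \frac{43}{3 + Z}$ ($b{\left(Z \right)} = -2 + \frac{2 + 41}{Z + 3} = -2 + \frac{43}{3 + Z}$)
$\frac{1}{b{\left(N{\left(-5 + 6 \left(-1\right) \right)} - 39 \right)} + 8576} = \frac{1}{\frac{37 - 2 \left(\left(- \frac{2}{3} - \frac{-5 + 6 \left(-1\right)}{6}\right) - 39\right)}{3 - \left(\frac{119}{3} + \frac{-5 + 6 \left(-1\right)}{6}\right)} + 8576} = \frac{1}{\frac{37 - 2 \left(\left(- \frac{2}{3} - \frac{-5 - 6}{6}\right) - 39\right)}{3 - \left(\frac{119}{3} + \frac{-5 - 6}{6}\right)} + 8576} = \frac{1}{\frac{37 - 2 \left(\left(- \frac{2}{3} - - \frac{11}{6}\right) - 39\right)}{3 - \frac{227}{6}} + 8576} = \frac{1}{\frac{37 - 2 \left(\left(- \frac{2}{3} + \frac{11}{6}\right) - 39\right)}{3 + \left(\left(- \frac{2}{3} + \frac{11}{6}\right) - 39\right)} + 8576} = \frac{1}{\frac{37 - 2 \left(\frac{7}{6} - 39\right)}{3 + \left(\frac{7}{6} - 39\right)} + 8576} = \frac{1}{\frac{37 - - \frac{227}{3}}{3 - \frac{227}{6}} + 8576} = \frac{1}{\frac{37 + \frac{227}{3}}{- \frac{209}{6}} + 8576} = \frac{1}{\left(- \frac{6}{209}\right) \frac{338}{3} + 8576} = \frac{1}{- \frac{676}{209} + 8576} = \frac{1}{\frac{1791708}{209}} = \frac{209}{1791708}$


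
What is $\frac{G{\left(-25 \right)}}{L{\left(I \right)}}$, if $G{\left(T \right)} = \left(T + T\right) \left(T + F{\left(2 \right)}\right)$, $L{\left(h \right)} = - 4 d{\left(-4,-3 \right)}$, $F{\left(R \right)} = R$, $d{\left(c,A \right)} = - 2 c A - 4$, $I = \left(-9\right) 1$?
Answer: $\frac{575}{56} \approx 10.268$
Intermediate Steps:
$I = -9$
$d{\left(c,A \right)} = -4 - 2 A c$ ($d{\left(c,A \right)} = - 2 A c - 4 = -4 - 2 A c$)
$L{\left(h \right)} = 112$ ($L{\left(h \right)} = - 4 \left(-4 - \left(-6\right) \left(-4\right)\right) = - 4 \left(-4 - 24\right) = \left(-4\right) \left(-28\right) = 112$)
$G{\left(T \right)} = 2 T \left(2 + T\right)$ ($G{\left(T \right)} = \left(T + T\right) \left(T + 2\right) = 2 T \left(2 + T\right)$)
$\frac{G{\left(-25 \right)}}{L{\left(I \right)}} = \frac{2 \left(-25\right) \left(2 - 25\right)}{112} = 2 \left(-25\right) \left(-23\right) \frac{1}{112} = 1150 \cdot \frac{1}{112} = \frac{575}{56}$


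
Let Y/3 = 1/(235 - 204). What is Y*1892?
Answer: 5676/31 ≈ 183.10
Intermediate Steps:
Y = 3/31 (Y = 3/(235 - 204) = 3/31 ≈ 0.096774)
Y*1892 = (3/31)*1892 = 5676/31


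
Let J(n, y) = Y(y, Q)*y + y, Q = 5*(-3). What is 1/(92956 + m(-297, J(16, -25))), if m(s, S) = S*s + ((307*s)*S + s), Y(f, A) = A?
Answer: -1/31923941 ≈ -3.1324e-8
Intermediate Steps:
Q = -15
J(n, y) = -14*y (J(n, y) = -15*y + y = -14*y)
m(s, S) = s + 308*S*s (m(s, S) = S*s + (307*S*s + s) = S*s + (s + 307*S*s) = s + 308*S*s)
1/(92956 + m(-297, J(16, -25))) = 1/(92956 - 297*(1 + 308*(-14*(-25)))) = 1/(92956 - 297*(1 + 308*350)) = 1/(92956 - 297*(1 + 107800)) = 1/(92956 - 297*107801) = 1/(92956 - 32016897) = 1/(-31923941) = -1/31923941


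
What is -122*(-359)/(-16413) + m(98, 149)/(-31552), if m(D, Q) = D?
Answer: -691761485/258931488 ≈ -2.6716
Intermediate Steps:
-122*(-359)/(-16413) + m(98, 149)/(-31552) = -122*(-359)/(-16413) + 98/(-31552) = 43798*(-1/16413) + 98*(-1/31552) = -43798/16413 - 49/15776 = -691761485/258931488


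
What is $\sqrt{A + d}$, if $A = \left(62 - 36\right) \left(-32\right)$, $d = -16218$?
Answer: $5 i \sqrt{682} \approx 130.58 i$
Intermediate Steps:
$A = -832$ ($A = 26 \left(-32\right) = -832$)
$\sqrt{A + d} = \sqrt{-832 - 16218} = \sqrt{-17050} = 5 i \sqrt{682}$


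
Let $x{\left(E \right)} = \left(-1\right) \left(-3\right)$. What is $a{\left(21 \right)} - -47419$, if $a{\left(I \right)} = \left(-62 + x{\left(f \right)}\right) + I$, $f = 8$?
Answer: $47381$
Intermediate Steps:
$x{\left(E \right)} = 3$
$a{\left(I \right)} = -59 + I$ ($a{\left(I \right)} = \left(-62 + 3\right) + I = -59 + I$)
$a{\left(21 \right)} - -47419 = \left(-59 + 21\right) - -47419 = -38 + 47419 = 47381$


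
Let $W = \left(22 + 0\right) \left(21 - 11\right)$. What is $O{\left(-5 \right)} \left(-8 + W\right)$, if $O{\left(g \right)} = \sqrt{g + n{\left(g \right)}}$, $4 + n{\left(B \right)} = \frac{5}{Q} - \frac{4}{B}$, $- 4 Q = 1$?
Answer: $\frac{212 i \sqrt{705}}{5} \approx 1125.8 i$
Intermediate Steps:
$Q = - \frac{1}{4}$ ($Q = \left(- \frac{1}{4}\right) 1 = - \frac{1}{4} \approx -0.25$)
$n{\left(B \right)} = -24 - \frac{4}{B}$ ($n{\left(B \right)} = -4 + \left(\frac{5}{- \frac{1}{4}} - \frac{4}{B}\right) = -4 + \left(5 \left(-4\right) - \frac{4}{B}\right) = -4 - \left(20 + \frac{4}{B}\right) = -24 - \frac{4}{B}$)
$W = 220$ ($W = 22 \cdot 10 = 220$)
$O{\left(g \right)} = \sqrt{-24 + g - \frac{4}{g}}$ ($O{\left(g \right)} = \sqrt{g - \left(24 + \frac{4}{g}\right)} = \sqrt{-24 + g - \frac{4}{g}}$)
$O{\left(-5 \right)} \left(-8 + W\right) = \sqrt{-24 - 5 - \frac{4}{-5}} \left(-8 + 220\right) = \sqrt{-24 - 5 - - \frac{4}{5}} \cdot 212 = \sqrt{-24 - 5 + \frac{4}{5}} \cdot 212 = \sqrt{- \frac{141}{5}} \cdot 212 = \frac{i \sqrt{705}}{5} \cdot 212 = \frac{212 i \sqrt{705}}{5}$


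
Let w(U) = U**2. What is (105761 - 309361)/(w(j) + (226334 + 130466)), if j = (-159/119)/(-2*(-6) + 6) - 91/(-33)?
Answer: -55818357056/97821177353 ≈ -0.57062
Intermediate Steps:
j = 7025/2618 (j = (-159*1/119)/(12 + 6) - 91*(-1/33) = -159/119/18 + 91/33 = -159/119*1/18 + 91/33 = -53/714 + 91/33 = 7025/2618 ≈ 2.6833)
(105761 - 309361)/(w(j) + (226334 + 130466)) = (105761 - 309361)/((7025/2618)**2 + (226334 + 130466)) = -203600/(49350625/6853924 + 356800) = -203600/2445529433825/6853924 = -203600*6853924/2445529433825 = -55818357056/97821177353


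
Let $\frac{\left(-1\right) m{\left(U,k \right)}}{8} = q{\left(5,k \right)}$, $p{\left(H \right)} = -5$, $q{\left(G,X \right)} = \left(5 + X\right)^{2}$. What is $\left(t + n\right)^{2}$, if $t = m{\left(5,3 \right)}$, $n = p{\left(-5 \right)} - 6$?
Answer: $273529$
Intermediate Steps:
$n = -11$ ($n = -5 - 6 = -11$)
$m{\left(U,k \right)} = - 8 \left(5 + k\right)^{2}$
$t = -512$ ($t = - 8 \left(5 + 3\right)^{2} = - 8 \cdot 8^{2} = \left(-8\right) 64 = -512$)
$\left(t + n\right)^{2} = \left(-512 - 11\right)^{2} = \left(-523\right)^{2} = 273529$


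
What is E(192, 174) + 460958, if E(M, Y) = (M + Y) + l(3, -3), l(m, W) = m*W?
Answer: 461315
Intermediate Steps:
l(m, W) = W*m
E(M, Y) = -9 + M + Y (E(M, Y) = (M + Y) - 3*3 = (M + Y) - 9 = -9 + M + Y)
E(192, 174) + 460958 = (-9 + 192 + 174) + 460958 = 357 + 460958 = 461315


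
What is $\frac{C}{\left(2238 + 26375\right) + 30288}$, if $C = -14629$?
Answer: $- \frac{14629}{58901} \approx -0.24837$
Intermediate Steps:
$\frac{C}{\left(2238 + 26375\right) + 30288} = - \frac{14629}{\left(2238 + 26375\right) + 30288} = - \frac{14629}{28613 + 30288} = - \frac{14629}{58901}$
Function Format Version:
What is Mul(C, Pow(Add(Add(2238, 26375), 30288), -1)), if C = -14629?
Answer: Rational(-14629, 58901) ≈ -0.24837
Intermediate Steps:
Mul(C, Pow(Add(Add(2238, 26375), 30288), -1)) = Mul(-14629, Pow(Add(Add(2238, 26375), 30288), -1)) = Mul(-14629, Pow(Add(28613, 30288), -1)) = Mul(-14629, Pow(58901, -1)) = Mul(-14629, Rational(1, 58901)) = Rational(-14629, 58901)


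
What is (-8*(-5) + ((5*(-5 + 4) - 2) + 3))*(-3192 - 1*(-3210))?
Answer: 648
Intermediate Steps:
(-8*(-5) + ((5*(-5 + 4) - 2) + 3))*(-3192 - 1*(-3210)) = (40 + ((5*(-1) - 2) + 3))*(-3192 + 3210) = (40 + ((-5 - 2) + 3))*18 = (40 + (-7 + 3))*18 = (40 - 4)*18 = 36*18 = 648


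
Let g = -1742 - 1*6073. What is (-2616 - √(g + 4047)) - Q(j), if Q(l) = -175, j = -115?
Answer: -2441 - 2*I*√942 ≈ -2441.0 - 61.384*I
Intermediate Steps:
g = -7815 (g = -1742 - 6073 = -7815)
(-2616 - √(g + 4047)) - Q(j) = (-2616 - √(-7815 + 4047)) - 1*(-175) = (-2616 - √(-3768)) + 175 = (-2616 - 2*I*√942) + 175 = -2441 - 2*I*√942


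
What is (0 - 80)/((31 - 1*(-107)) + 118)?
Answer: -5/16 ≈ -0.31250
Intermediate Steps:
(0 - 80)/((31 - 1*(-107)) + 118) = -80/((31 + 107) + 118) = -80/(138 + 118) = -80/256 = -80*1/256 = -5/16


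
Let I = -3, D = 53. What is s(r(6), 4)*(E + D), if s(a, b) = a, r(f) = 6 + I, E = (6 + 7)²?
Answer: 666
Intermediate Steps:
E = 169 (E = 13² = 169)
r(f) = 3 (r(f) = 6 - 3 = 3)
s(r(6), 4)*(E + D) = 3*(169 + 53) = 3*222 = 666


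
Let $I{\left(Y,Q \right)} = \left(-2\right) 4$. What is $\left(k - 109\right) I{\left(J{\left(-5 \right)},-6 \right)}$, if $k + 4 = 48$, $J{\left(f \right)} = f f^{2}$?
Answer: $520$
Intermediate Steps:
$J{\left(f \right)} = f^{3}$
$k = 44$ ($k = -4 + 48 = 44$)
$I{\left(Y,Q \right)} = -8$
$\left(k - 109\right) I{\left(J{\left(-5 \right)},-6 \right)} = \left(44 - 109\right) \left(-8\right) = \left(-65\right) \left(-8\right) = 520$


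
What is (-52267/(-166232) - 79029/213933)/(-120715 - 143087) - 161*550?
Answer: -276909468496824561661/3127153794437904 ≈ -88550.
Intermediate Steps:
(-52267/(-166232) - 79029/213933)/(-120715 - 143087) - 161*550 = (-52267*(-1/166232) - 79029*1/213933)/(-263802) - 1*88550 = (52267/166232 - 26343/71311)*(-1/263802) - 88550 = -651837539/11854170152*(-1/263802) - 88550 = 651837539/3127153794437904 - 88550 = -276909468496824561661/3127153794437904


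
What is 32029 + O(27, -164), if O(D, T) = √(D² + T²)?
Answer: 32029 + 5*√1105 ≈ 32195.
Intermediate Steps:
32029 + O(27, -164) = 32029 + √(27² + (-164)²) = 32029 + √(729 + 26896) = 32029 + √27625 = 32029 + 5*√1105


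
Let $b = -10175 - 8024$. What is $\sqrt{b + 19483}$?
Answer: $2 \sqrt{321} \approx 35.833$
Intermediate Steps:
$b = -18199$
$\sqrt{b + 19483} = \sqrt{-18199 + 19483} = \sqrt{1284} = 2 \sqrt{321}$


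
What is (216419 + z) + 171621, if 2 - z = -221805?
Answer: 609847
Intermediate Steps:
z = 221807 (z = 2 - 1*(-221805) = 2 + 221805 = 221807)
(216419 + z) + 171621 = (216419 + 221807) + 171621 = 438226 + 171621 = 609847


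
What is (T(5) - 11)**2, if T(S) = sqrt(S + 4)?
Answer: 64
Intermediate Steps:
T(S) = sqrt(4 + S)
(T(5) - 11)**2 = (sqrt(4 + 5) - 11)**2 = (sqrt(9) - 11)**2 = (3 - 11)**2 = (-8)**2 = 64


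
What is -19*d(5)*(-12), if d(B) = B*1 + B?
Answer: 2280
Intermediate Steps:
d(B) = 2*B (d(B) = B + B = 2*B)
-19*d(5)*(-12) = -38*5*(-12) = -19*10*(-12) = -190*(-12) = 2280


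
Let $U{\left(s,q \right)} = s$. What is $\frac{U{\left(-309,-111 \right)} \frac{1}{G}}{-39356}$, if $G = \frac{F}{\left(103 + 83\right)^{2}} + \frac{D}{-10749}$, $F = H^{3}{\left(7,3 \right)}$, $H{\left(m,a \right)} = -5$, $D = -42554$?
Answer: $\frac{9575714403}{4823912668667} \approx 0.0019851$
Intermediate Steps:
$F = -125$ ($F = \left(-5\right)^{3} = -125$)
$G = \frac{490284853}{123957468}$ ($G = - \frac{125}{\left(103 + 83\right)^{2}} - \frac{42554}{-10749} = - \frac{125}{186^{2}} - - \frac{42554}{10749} = - \frac{125}{34596} + \frac{42554}{10749} = \frac{490284853}{123957468} \approx 3.9553$)
$\frac{U{\left(-309,-111 \right)} \frac{1}{G}}{-39356} = \frac{\left(-309\right) \frac{1}{\frac{490284853}{123957468}}}{-39356} = \left(-309\right) \frac{123957468}{490284853} \left(- \frac{1}{39356}\right) = \left(- \frac{38302857612}{490284853}\right) \left(- \frac{1}{39356}\right) = \frac{9575714403}{4823912668667}$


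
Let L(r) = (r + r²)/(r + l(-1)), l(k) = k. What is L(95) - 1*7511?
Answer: -348457/47 ≈ -7414.0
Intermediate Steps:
L(r) = (r + r²)/(-1 + r) (L(r) = (r + r²)/(r - 1) = (r + r²)/(-1 + r))
L(95) - 1*7511 = 95*(1 + 95)/(-1 + 95) - 1*7511 = 95*96/94 - 7511 = 95*(1/94)*96 - 7511 = 4560/47 - 7511 = -348457/47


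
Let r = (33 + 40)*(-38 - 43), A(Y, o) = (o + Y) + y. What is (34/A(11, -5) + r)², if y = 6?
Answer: 1257482521/36 ≈ 3.4930e+7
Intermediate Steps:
A(Y, o) = 6 + Y + o (A(Y, o) = (o + Y) + 6 = (Y + o) + 6 = 6 + Y + o)
r = -5913 (r = 73*(-81) = -5913)
(34/A(11, -5) + r)² = (34/(6 + 11 - 5) - 5913)² = (34/12 - 5913)² = (34*(1/12) - 5913)² = (17/6 - 5913)² = (-35461/6)² = 1257482521/36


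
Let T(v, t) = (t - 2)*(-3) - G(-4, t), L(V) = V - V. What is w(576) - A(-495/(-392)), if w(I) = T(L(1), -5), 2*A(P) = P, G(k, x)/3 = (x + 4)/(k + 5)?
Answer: 18321/784 ≈ 23.369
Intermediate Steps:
G(k, x) = 3*(4 + x)/(5 + k) (G(k, x) = 3*((x + 4)/(k + 5)) = 3*((4 + x)/(5 + k)) = 3*(4 + x)/(5 + k))
L(V) = 0
T(v, t) = -6 - 6*t (T(v, t) = (t - 2)*(-3) - 3*(4 + t)/(5 - 4) = (-2 + t)*(-3) - 3*(4 + t)/1 = (6 - 3*t) - 3*(4 + t) = (6 - 3*t) - (12 + 3*t) = (6 - 3*t) + (-12 - 3*t) = -6 - 6*t)
A(P) = P/2
w(I) = 24 (w(I) = -6 - 6*(-5) = -6 + 30 = 24)
w(576) - A(-495/(-392)) = 24 - (-495/(-392))/2 = 24 - (-495*(-1/392))/2 = 24 - 495/(2*392) = 24 - 1*495/784 = 24 - 495/784 = 18321/784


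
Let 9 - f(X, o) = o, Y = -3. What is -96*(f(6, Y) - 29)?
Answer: 1632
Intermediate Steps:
f(X, o) = 9 - o
-96*(f(6, Y) - 29) = -96*((9 - 1*(-3)) - 29) = -96*((9 + 3) - 29) = -96*(12 - 29) = -96*(-17) = 1632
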